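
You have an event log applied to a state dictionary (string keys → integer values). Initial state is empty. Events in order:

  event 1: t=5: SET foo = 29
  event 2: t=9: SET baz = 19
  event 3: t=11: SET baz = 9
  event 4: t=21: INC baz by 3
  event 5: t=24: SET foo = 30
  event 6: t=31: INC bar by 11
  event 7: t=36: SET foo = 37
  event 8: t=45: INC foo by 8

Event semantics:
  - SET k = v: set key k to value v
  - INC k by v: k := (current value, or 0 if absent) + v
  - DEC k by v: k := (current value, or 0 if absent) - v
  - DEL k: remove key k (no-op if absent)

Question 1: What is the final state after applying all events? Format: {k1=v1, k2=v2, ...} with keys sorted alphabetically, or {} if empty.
Answer: {bar=11, baz=12, foo=45}

Derivation:
  after event 1 (t=5: SET foo = 29): {foo=29}
  after event 2 (t=9: SET baz = 19): {baz=19, foo=29}
  after event 3 (t=11: SET baz = 9): {baz=9, foo=29}
  after event 4 (t=21: INC baz by 3): {baz=12, foo=29}
  after event 5 (t=24: SET foo = 30): {baz=12, foo=30}
  after event 6 (t=31: INC bar by 11): {bar=11, baz=12, foo=30}
  after event 7 (t=36: SET foo = 37): {bar=11, baz=12, foo=37}
  after event 8 (t=45: INC foo by 8): {bar=11, baz=12, foo=45}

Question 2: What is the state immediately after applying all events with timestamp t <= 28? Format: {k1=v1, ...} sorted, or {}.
Answer: {baz=12, foo=30}

Derivation:
Apply events with t <= 28 (5 events):
  after event 1 (t=5: SET foo = 29): {foo=29}
  after event 2 (t=9: SET baz = 19): {baz=19, foo=29}
  after event 3 (t=11: SET baz = 9): {baz=9, foo=29}
  after event 4 (t=21: INC baz by 3): {baz=12, foo=29}
  after event 5 (t=24: SET foo = 30): {baz=12, foo=30}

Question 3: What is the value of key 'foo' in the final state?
Track key 'foo' through all 8 events:
  event 1 (t=5: SET foo = 29): foo (absent) -> 29
  event 2 (t=9: SET baz = 19): foo unchanged
  event 3 (t=11: SET baz = 9): foo unchanged
  event 4 (t=21: INC baz by 3): foo unchanged
  event 5 (t=24: SET foo = 30): foo 29 -> 30
  event 6 (t=31: INC bar by 11): foo unchanged
  event 7 (t=36: SET foo = 37): foo 30 -> 37
  event 8 (t=45: INC foo by 8): foo 37 -> 45
Final: foo = 45

Answer: 45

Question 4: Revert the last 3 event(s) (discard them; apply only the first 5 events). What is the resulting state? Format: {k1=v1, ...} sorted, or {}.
Keep first 5 events (discard last 3):
  after event 1 (t=5: SET foo = 29): {foo=29}
  after event 2 (t=9: SET baz = 19): {baz=19, foo=29}
  after event 3 (t=11: SET baz = 9): {baz=9, foo=29}
  after event 4 (t=21: INC baz by 3): {baz=12, foo=29}
  after event 5 (t=24: SET foo = 30): {baz=12, foo=30}

Answer: {baz=12, foo=30}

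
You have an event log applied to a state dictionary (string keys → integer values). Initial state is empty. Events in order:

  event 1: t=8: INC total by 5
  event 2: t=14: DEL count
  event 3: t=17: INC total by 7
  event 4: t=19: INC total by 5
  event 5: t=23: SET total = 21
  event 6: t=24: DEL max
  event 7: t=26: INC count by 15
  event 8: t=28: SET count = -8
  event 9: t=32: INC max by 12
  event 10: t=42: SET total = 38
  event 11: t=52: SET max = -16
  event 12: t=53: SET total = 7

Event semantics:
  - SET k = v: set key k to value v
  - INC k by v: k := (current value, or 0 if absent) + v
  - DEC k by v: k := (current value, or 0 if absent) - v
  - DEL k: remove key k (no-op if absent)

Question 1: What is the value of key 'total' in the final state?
Answer: 7

Derivation:
Track key 'total' through all 12 events:
  event 1 (t=8: INC total by 5): total (absent) -> 5
  event 2 (t=14: DEL count): total unchanged
  event 3 (t=17: INC total by 7): total 5 -> 12
  event 4 (t=19: INC total by 5): total 12 -> 17
  event 5 (t=23: SET total = 21): total 17 -> 21
  event 6 (t=24: DEL max): total unchanged
  event 7 (t=26: INC count by 15): total unchanged
  event 8 (t=28: SET count = -8): total unchanged
  event 9 (t=32: INC max by 12): total unchanged
  event 10 (t=42: SET total = 38): total 21 -> 38
  event 11 (t=52: SET max = -16): total unchanged
  event 12 (t=53: SET total = 7): total 38 -> 7
Final: total = 7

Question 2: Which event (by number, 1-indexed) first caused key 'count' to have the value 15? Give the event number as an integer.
Looking for first event where count becomes 15:
  event 7: count (absent) -> 15  <-- first match

Answer: 7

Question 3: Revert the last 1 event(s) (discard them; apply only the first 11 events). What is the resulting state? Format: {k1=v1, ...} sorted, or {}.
Keep first 11 events (discard last 1):
  after event 1 (t=8: INC total by 5): {total=5}
  after event 2 (t=14: DEL count): {total=5}
  after event 3 (t=17: INC total by 7): {total=12}
  after event 4 (t=19: INC total by 5): {total=17}
  after event 5 (t=23: SET total = 21): {total=21}
  after event 6 (t=24: DEL max): {total=21}
  after event 7 (t=26: INC count by 15): {count=15, total=21}
  after event 8 (t=28: SET count = -8): {count=-8, total=21}
  after event 9 (t=32: INC max by 12): {count=-8, max=12, total=21}
  after event 10 (t=42: SET total = 38): {count=-8, max=12, total=38}
  after event 11 (t=52: SET max = -16): {count=-8, max=-16, total=38}

Answer: {count=-8, max=-16, total=38}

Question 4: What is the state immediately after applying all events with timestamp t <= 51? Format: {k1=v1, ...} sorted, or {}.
Answer: {count=-8, max=12, total=38}

Derivation:
Apply events with t <= 51 (10 events):
  after event 1 (t=8: INC total by 5): {total=5}
  after event 2 (t=14: DEL count): {total=5}
  after event 3 (t=17: INC total by 7): {total=12}
  after event 4 (t=19: INC total by 5): {total=17}
  after event 5 (t=23: SET total = 21): {total=21}
  after event 6 (t=24: DEL max): {total=21}
  after event 7 (t=26: INC count by 15): {count=15, total=21}
  after event 8 (t=28: SET count = -8): {count=-8, total=21}
  after event 9 (t=32: INC max by 12): {count=-8, max=12, total=21}
  after event 10 (t=42: SET total = 38): {count=-8, max=12, total=38}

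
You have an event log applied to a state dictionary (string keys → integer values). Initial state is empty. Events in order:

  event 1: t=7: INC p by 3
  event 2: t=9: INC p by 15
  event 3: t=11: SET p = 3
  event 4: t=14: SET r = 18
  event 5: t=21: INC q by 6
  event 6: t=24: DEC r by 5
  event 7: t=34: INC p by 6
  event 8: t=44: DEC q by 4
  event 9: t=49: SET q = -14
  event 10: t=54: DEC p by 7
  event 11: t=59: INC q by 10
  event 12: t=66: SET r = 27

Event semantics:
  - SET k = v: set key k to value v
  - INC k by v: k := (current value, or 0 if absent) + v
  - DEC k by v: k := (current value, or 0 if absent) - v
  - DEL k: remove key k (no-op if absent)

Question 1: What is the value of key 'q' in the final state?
Answer: -4

Derivation:
Track key 'q' through all 12 events:
  event 1 (t=7: INC p by 3): q unchanged
  event 2 (t=9: INC p by 15): q unchanged
  event 3 (t=11: SET p = 3): q unchanged
  event 4 (t=14: SET r = 18): q unchanged
  event 5 (t=21: INC q by 6): q (absent) -> 6
  event 6 (t=24: DEC r by 5): q unchanged
  event 7 (t=34: INC p by 6): q unchanged
  event 8 (t=44: DEC q by 4): q 6 -> 2
  event 9 (t=49: SET q = -14): q 2 -> -14
  event 10 (t=54: DEC p by 7): q unchanged
  event 11 (t=59: INC q by 10): q -14 -> -4
  event 12 (t=66: SET r = 27): q unchanged
Final: q = -4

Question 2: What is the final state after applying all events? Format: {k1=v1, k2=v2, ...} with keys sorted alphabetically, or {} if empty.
  after event 1 (t=7: INC p by 3): {p=3}
  after event 2 (t=9: INC p by 15): {p=18}
  after event 3 (t=11: SET p = 3): {p=3}
  after event 4 (t=14: SET r = 18): {p=3, r=18}
  after event 5 (t=21: INC q by 6): {p=3, q=6, r=18}
  after event 6 (t=24: DEC r by 5): {p=3, q=6, r=13}
  after event 7 (t=34: INC p by 6): {p=9, q=6, r=13}
  after event 8 (t=44: DEC q by 4): {p=9, q=2, r=13}
  after event 9 (t=49: SET q = -14): {p=9, q=-14, r=13}
  after event 10 (t=54: DEC p by 7): {p=2, q=-14, r=13}
  after event 11 (t=59: INC q by 10): {p=2, q=-4, r=13}
  after event 12 (t=66: SET r = 27): {p=2, q=-4, r=27}

Answer: {p=2, q=-4, r=27}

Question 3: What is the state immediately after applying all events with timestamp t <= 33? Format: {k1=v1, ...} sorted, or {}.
Apply events with t <= 33 (6 events):
  after event 1 (t=7: INC p by 3): {p=3}
  after event 2 (t=9: INC p by 15): {p=18}
  after event 3 (t=11: SET p = 3): {p=3}
  after event 4 (t=14: SET r = 18): {p=3, r=18}
  after event 5 (t=21: INC q by 6): {p=3, q=6, r=18}
  after event 6 (t=24: DEC r by 5): {p=3, q=6, r=13}

Answer: {p=3, q=6, r=13}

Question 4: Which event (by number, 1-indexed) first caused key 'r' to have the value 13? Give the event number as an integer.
Looking for first event where r becomes 13:
  event 4: r = 18
  event 5: r = 18
  event 6: r 18 -> 13  <-- first match

Answer: 6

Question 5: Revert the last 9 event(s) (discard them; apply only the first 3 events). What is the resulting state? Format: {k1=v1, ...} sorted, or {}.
Answer: {p=3}

Derivation:
Keep first 3 events (discard last 9):
  after event 1 (t=7: INC p by 3): {p=3}
  after event 2 (t=9: INC p by 15): {p=18}
  after event 3 (t=11: SET p = 3): {p=3}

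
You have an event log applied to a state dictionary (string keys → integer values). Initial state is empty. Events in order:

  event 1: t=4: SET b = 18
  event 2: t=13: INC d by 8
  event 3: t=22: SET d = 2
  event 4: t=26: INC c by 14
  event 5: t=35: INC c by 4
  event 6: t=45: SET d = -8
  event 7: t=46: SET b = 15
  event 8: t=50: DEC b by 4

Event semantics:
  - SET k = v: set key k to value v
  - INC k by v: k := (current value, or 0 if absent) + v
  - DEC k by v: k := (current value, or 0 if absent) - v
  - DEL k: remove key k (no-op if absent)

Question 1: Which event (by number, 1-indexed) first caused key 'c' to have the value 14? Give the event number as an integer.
Answer: 4

Derivation:
Looking for first event where c becomes 14:
  event 4: c (absent) -> 14  <-- first match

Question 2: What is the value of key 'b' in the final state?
Track key 'b' through all 8 events:
  event 1 (t=4: SET b = 18): b (absent) -> 18
  event 2 (t=13: INC d by 8): b unchanged
  event 3 (t=22: SET d = 2): b unchanged
  event 4 (t=26: INC c by 14): b unchanged
  event 5 (t=35: INC c by 4): b unchanged
  event 6 (t=45: SET d = -8): b unchanged
  event 7 (t=46: SET b = 15): b 18 -> 15
  event 8 (t=50: DEC b by 4): b 15 -> 11
Final: b = 11

Answer: 11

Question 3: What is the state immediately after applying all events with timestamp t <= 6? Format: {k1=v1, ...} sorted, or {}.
Answer: {b=18}

Derivation:
Apply events with t <= 6 (1 events):
  after event 1 (t=4: SET b = 18): {b=18}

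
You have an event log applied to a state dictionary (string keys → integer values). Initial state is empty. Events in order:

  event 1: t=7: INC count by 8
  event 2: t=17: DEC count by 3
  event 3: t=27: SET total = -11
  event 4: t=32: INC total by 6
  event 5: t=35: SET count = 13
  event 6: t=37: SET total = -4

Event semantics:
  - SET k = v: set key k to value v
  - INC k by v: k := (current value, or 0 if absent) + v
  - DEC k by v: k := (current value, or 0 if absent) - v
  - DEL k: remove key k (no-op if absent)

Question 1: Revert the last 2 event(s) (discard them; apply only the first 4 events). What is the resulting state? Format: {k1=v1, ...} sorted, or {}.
Keep first 4 events (discard last 2):
  after event 1 (t=7: INC count by 8): {count=8}
  after event 2 (t=17: DEC count by 3): {count=5}
  after event 3 (t=27: SET total = -11): {count=5, total=-11}
  after event 4 (t=32: INC total by 6): {count=5, total=-5}

Answer: {count=5, total=-5}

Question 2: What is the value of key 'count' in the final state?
Track key 'count' through all 6 events:
  event 1 (t=7: INC count by 8): count (absent) -> 8
  event 2 (t=17: DEC count by 3): count 8 -> 5
  event 3 (t=27: SET total = -11): count unchanged
  event 4 (t=32: INC total by 6): count unchanged
  event 5 (t=35: SET count = 13): count 5 -> 13
  event 6 (t=37: SET total = -4): count unchanged
Final: count = 13

Answer: 13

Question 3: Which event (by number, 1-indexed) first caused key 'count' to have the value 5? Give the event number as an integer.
Looking for first event where count becomes 5:
  event 1: count = 8
  event 2: count 8 -> 5  <-- first match

Answer: 2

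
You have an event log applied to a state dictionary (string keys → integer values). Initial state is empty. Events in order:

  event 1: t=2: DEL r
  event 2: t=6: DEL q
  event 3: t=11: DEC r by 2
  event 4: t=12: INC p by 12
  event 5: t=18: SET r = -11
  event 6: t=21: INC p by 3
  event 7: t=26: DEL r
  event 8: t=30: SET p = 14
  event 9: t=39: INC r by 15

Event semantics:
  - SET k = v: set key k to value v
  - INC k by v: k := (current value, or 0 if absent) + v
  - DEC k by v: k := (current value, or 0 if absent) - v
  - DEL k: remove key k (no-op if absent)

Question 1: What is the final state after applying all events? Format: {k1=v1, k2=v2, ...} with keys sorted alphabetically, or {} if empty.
  after event 1 (t=2: DEL r): {}
  after event 2 (t=6: DEL q): {}
  after event 3 (t=11: DEC r by 2): {r=-2}
  after event 4 (t=12: INC p by 12): {p=12, r=-2}
  after event 5 (t=18: SET r = -11): {p=12, r=-11}
  after event 6 (t=21: INC p by 3): {p=15, r=-11}
  after event 7 (t=26: DEL r): {p=15}
  after event 8 (t=30: SET p = 14): {p=14}
  after event 9 (t=39: INC r by 15): {p=14, r=15}

Answer: {p=14, r=15}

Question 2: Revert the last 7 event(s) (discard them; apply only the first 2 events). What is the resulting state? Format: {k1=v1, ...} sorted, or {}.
Keep first 2 events (discard last 7):
  after event 1 (t=2: DEL r): {}
  after event 2 (t=6: DEL q): {}

Answer: {}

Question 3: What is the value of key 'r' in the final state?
Track key 'r' through all 9 events:
  event 1 (t=2: DEL r): r (absent) -> (absent)
  event 2 (t=6: DEL q): r unchanged
  event 3 (t=11: DEC r by 2): r (absent) -> -2
  event 4 (t=12: INC p by 12): r unchanged
  event 5 (t=18: SET r = -11): r -2 -> -11
  event 6 (t=21: INC p by 3): r unchanged
  event 7 (t=26: DEL r): r -11 -> (absent)
  event 8 (t=30: SET p = 14): r unchanged
  event 9 (t=39: INC r by 15): r (absent) -> 15
Final: r = 15

Answer: 15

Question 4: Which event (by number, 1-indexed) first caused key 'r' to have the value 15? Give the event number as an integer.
Looking for first event where r becomes 15:
  event 3: r = -2
  event 4: r = -2
  event 5: r = -11
  event 6: r = -11
  event 7: r = (absent)
  event 9: r (absent) -> 15  <-- first match

Answer: 9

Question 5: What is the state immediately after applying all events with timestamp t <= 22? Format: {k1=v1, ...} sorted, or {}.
Apply events with t <= 22 (6 events):
  after event 1 (t=2: DEL r): {}
  after event 2 (t=6: DEL q): {}
  after event 3 (t=11: DEC r by 2): {r=-2}
  after event 4 (t=12: INC p by 12): {p=12, r=-2}
  after event 5 (t=18: SET r = -11): {p=12, r=-11}
  after event 6 (t=21: INC p by 3): {p=15, r=-11}

Answer: {p=15, r=-11}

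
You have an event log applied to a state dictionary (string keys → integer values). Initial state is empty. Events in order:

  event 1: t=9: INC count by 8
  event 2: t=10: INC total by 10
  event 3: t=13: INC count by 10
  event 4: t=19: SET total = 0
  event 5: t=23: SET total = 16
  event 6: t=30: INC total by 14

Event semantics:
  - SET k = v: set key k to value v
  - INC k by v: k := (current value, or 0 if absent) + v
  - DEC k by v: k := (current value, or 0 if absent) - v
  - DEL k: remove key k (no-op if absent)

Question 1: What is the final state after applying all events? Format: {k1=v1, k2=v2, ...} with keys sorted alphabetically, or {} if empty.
  after event 1 (t=9: INC count by 8): {count=8}
  after event 2 (t=10: INC total by 10): {count=8, total=10}
  after event 3 (t=13: INC count by 10): {count=18, total=10}
  after event 4 (t=19: SET total = 0): {count=18, total=0}
  after event 5 (t=23: SET total = 16): {count=18, total=16}
  after event 6 (t=30: INC total by 14): {count=18, total=30}

Answer: {count=18, total=30}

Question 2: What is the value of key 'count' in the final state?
Answer: 18

Derivation:
Track key 'count' through all 6 events:
  event 1 (t=9: INC count by 8): count (absent) -> 8
  event 2 (t=10: INC total by 10): count unchanged
  event 3 (t=13: INC count by 10): count 8 -> 18
  event 4 (t=19: SET total = 0): count unchanged
  event 5 (t=23: SET total = 16): count unchanged
  event 6 (t=30: INC total by 14): count unchanged
Final: count = 18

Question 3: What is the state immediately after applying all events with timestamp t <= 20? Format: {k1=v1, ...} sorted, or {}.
Answer: {count=18, total=0}

Derivation:
Apply events with t <= 20 (4 events):
  after event 1 (t=9: INC count by 8): {count=8}
  after event 2 (t=10: INC total by 10): {count=8, total=10}
  after event 3 (t=13: INC count by 10): {count=18, total=10}
  after event 4 (t=19: SET total = 0): {count=18, total=0}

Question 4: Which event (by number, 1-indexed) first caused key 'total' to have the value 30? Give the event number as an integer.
Looking for first event where total becomes 30:
  event 2: total = 10
  event 3: total = 10
  event 4: total = 0
  event 5: total = 16
  event 6: total 16 -> 30  <-- first match

Answer: 6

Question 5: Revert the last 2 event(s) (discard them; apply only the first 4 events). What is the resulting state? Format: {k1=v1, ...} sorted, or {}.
Answer: {count=18, total=0}

Derivation:
Keep first 4 events (discard last 2):
  after event 1 (t=9: INC count by 8): {count=8}
  after event 2 (t=10: INC total by 10): {count=8, total=10}
  after event 3 (t=13: INC count by 10): {count=18, total=10}
  after event 4 (t=19: SET total = 0): {count=18, total=0}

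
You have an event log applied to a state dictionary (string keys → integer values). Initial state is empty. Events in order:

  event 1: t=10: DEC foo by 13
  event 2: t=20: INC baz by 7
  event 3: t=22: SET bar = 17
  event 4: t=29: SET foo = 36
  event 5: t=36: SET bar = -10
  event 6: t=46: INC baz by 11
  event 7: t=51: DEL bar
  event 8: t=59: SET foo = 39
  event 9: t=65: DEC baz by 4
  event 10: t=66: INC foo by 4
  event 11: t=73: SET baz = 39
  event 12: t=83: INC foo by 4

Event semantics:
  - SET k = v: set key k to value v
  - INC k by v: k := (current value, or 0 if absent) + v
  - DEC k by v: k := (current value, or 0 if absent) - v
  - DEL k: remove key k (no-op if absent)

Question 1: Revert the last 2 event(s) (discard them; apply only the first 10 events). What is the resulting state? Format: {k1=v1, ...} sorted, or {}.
Keep first 10 events (discard last 2):
  after event 1 (t=10: DEC foo by 13): {foo=-13}
  after event 2 (t=20: INC baz by 7): {baz=7, foo=-13}
  after event 3 (t=22: SET bar = 17): {bar=17, baz=7, foo=-13}
  after event 4 (t=29: SET foo = 36): {bar=17, baz=7, foo=36}
  after event 5 (t=36: SET bar = -10): {bar=-10, baz=7, foo=36}
  after event 6 (t=46: INC baz by 11): {bar=-10, baz=18, foo=36}
  after event 7 (t=51: DEL bar): {baz=18, foo=36}
  after event 8 (t=59: SET foo = 39): {baz=18, foo=39}
  after event 9 (t=65: DEC baz by 4): {baz=14, foo=39}
  after event 10 (t=66: INC foo by 4): {baz=14, foo=43}

Answer: {baz=14, foo=43}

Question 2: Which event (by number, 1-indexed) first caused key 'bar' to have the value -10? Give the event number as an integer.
Looking for first event where bar becomes -10:
  event 3: bar = 17
  event 4: bar = 17
  event 5: bar 17 -> -10  <-- first match

Answer: 5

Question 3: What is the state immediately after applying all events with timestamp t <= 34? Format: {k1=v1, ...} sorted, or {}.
Answer: {bar=17, baz=7, foo=36}

Derivation:
Apply events with t <= 34 (4 events):
  after event 1 (t=10: DEC foo by 13): {foo=-13}
  after event 2 (t=20: INC baz by 7): {baz=7, foo=-13}
  after event 3 (t=22: SET bar = 17): {bar=17, baz=7, foo=-13}
  after event 4 (t=29: SET foo = 36): {bar=17, baz=7, foo=36}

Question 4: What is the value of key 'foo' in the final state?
Track key 'foo' through all 12 events:
  event 1 (t=10: DEC foo by 13): foo (absent) -> -13
  event 2 (t=20: INC baz by 7): foo unchanged
  event 3 (t=22: SET bar = 17): foo unchanged
  event 4 (t=29: SET foo = 36): foo -13 -> 36
  event 5 (t=36: SET bar = -10): foo unchanged
  event 6 (t=46: INC baz by 11): foo unchanged
  event 7 (t=51: DEL bar): foo unchanged
  event 8 (t=59: SET foo = 39): foo 36 -> 39
  event 9 (t=65: DEC baz by 4): foo unchanged
  event 10 (t=66: INC foo by 4): foo 39 -> 43
  event 11 (t=73: SET baz = 39): foo unchanged
  event 12 (t=83: INC foo by 4): foo 43 -> 47
Final: foo = 47

Answer: 47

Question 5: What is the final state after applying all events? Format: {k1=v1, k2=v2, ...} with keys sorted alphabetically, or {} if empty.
Answer: {baz=39, foo=47}

Derivation:
  after event 1 (t=10: DEC foo by 13): {foo=-13}
  after event 2 (t=20: INC baz by 7): {baz=7, foo=-13}
  after event 3 (t=22: SET bar = 17): {bar=17, baz=7, foo=-13}
  after event 4 (t=29: SET foo = 36): {bar=17, baz=7, foo=36}
  after event 5 (t=36: SET bar = -10): {bar=-10, baz=7, foo=36}
  after event 6 (t=46: INC baz by 11): {bar=-10, baz=18, foo=36}
  after event 7 (t=51: DEL bar): {baz=18, foo=36}
  after event 8 (t=59: SET foo = 39): {baz=18, foo=39}
  after event 9 (t=65: DEC baz by 4): {baz=14, foo=39}
  after event 10 (t=66: INC foo by 4): {baz=14, foo=43}
  after event 11 (t=73: SET baz = 39): {baz=39, foo=43}
  after event 12 (t=83: INC foo by 4): {baz=39, foo=47}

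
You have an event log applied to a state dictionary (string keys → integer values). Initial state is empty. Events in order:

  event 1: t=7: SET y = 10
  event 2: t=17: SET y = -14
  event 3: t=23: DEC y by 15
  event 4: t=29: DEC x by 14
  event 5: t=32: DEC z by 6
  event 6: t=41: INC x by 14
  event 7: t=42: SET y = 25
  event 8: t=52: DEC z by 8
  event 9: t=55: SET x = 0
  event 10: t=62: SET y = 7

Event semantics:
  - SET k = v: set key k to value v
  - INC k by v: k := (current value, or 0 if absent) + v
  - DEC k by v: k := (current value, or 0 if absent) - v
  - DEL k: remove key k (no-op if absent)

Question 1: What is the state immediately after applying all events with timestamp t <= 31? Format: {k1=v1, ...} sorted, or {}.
Apply events with t <= 31 (4 events):
  after event 1 (t=7: SET y = 10): {y=10}
  after event 2 (t=17: SET y = -14): {y=-14}
  after event 3 (t=23: DEC y by 15): {y=-29}
  after event 4 (t=29: DEC x by 14): {x=-14, y=-29}

Answer: {x=-14, y=-29}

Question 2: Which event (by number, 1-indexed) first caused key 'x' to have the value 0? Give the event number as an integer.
Looking for first event where x becomes 0:
  event 4: x = -14
  event 5: x = -14
  event 6: x -14 -> 0  <-- first match

Answer: 6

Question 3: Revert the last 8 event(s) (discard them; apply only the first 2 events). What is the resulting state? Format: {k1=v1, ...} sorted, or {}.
Keep first 2 events (discard last 8):
  after event 1 (t=7: SET y = 10): {y=10}
  after event 2 (t=17: SET y = -14): {y=-14}

Answer: {y=-14}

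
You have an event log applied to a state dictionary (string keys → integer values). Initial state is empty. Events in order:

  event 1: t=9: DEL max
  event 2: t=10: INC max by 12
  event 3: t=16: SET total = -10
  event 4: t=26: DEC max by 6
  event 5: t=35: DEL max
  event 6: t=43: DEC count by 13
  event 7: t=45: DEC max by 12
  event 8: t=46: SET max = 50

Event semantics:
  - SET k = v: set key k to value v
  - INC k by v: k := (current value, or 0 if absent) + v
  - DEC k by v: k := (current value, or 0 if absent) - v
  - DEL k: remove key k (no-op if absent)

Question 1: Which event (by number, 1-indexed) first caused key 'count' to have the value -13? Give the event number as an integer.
Answer: 6

Derivation:
Looking for first event where count becomes -13:
  event 6: count (absent) -> -13  <-- first match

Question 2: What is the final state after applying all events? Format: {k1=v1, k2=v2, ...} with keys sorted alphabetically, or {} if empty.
Answer: {count=-13, max=50, total=-10}

Derivation:
  after event 1 (t=9: DEL max): {}
  after event 2 (t=10: INC max by 12): {max=12}
  after event 3 (t=16: SET total = -10): {max=12, total=-10}
  after event 4 (t=26: DEC max by 6): {max=6, total=-10}
  after event 5 (t=35: DEL max): {total=-10}
  after event 6 (t=43: DEC count by 13): {count=-13, total=-10}
  after event 7 (t=45: DEC max by 12): {count=-13, max=-12, total=-10}
  after event 8 (t=46: SET max = 50): {count=-13, max=50, total=-10}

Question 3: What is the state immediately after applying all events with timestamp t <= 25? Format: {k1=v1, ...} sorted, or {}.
Answer: {max=12, total=-10}

Derivation:
Apply events with t <= 25 (3 events):
  after event 1 (t=9: DEL max): {}
  after event 2 (t=10: INC max by 12): {max=12}
  after event 3 (t=16: SET total = -10): {max=12, total=-10}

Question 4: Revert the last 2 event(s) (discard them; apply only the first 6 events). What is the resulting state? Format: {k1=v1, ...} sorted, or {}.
Answer: {count=-13, total=-10}

Derivation:
Keep first 6 events (discard last 2):
  after event 1 (t=9: DEL max): {}
  after event 2 (t=10: INC max by 12): {max=12}
  after event 3 (t=16: SET total = -10): {max=12, total=-10}
  after event 4 (t=26: DEC max by 6): {max=6, total=-10}
  after event 5 (t=35: DEL max): {total=-10}
  after event 6 (t=43: DEC count by 13): {count=-13, total=-10}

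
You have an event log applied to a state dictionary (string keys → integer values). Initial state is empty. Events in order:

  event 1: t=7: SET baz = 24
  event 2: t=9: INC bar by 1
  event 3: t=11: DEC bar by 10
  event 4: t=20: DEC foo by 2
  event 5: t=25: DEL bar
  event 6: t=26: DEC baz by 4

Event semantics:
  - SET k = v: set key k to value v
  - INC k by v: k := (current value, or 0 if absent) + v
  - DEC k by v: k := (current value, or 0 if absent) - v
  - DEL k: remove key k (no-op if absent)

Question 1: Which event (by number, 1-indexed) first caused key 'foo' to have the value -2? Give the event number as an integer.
Answer: 4

Derivation:
Looking for first event where foo becomes -2:
  event 4: foo (absent) -> -2  <-- first match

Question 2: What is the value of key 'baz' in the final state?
Answer: 20

Derivation:
Track key 'baz' through all 6 events:
  event 1 (t=7: SET baz = 24): baz (absent) -> 24
  event 2 (t=9: INC bar by 1): baz unchanged
  event 3 (t=11: DEC bar by 10): baz unchanged
  event 4 (t=20: DEC foo by 2): baz unchanged
  event 5 (t=25: DEL bar): baz unchanged
  event 6 (t=26: DEC baz by 4): baz 24 -> 20
Final: baz = 20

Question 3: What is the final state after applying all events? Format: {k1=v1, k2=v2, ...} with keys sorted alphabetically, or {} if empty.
  after event 1 (t=7: SET baz = 24): {baz=24}
  after event 2 (t=9: INC bar by 1): {bar=1, baz=24}
  after event 3 (t=11: DEC bar by 10): {bar=-9, baz=24}
  after event 4 (t=20: DEC foo by 2): {bar=-9, baz=24, foo=-2}
  after event 5 (t=25: DEL bar): {baz=24, foo=-2}
  after event 6 (t=26: DEC baz by 4): {baz=20, foo=-2}

Answer: {baz=20, foo=-2}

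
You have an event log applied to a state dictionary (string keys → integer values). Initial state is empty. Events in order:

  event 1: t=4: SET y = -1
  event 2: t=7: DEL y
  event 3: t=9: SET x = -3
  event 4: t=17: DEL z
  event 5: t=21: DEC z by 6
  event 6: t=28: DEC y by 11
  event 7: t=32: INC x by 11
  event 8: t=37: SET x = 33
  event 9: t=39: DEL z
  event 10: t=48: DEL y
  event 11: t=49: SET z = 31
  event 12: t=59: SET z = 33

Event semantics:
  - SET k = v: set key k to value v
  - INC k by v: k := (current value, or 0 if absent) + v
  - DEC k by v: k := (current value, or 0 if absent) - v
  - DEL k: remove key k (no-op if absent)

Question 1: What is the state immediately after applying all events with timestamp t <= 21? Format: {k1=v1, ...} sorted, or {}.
Apply events with t <= 21 (5 events):
  after event 1 (t=4: SET y = -1): {y=-1}
  after event 2 (t=7: DEL y): {}
  after event 3 (t=9: SET x = -3): {x=-3}
  after event 4 (t=17: DEL z): {x=-3}
  after event 5 (t=21: DEC z by 6): {x=-3, z=-6}

Answer: {x=-3, z=-6}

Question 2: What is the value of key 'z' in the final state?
Answer: 33

Derivation:
Track key 'z' through all 12 events:
  event 1 (t=4: SET y = -1): z unchanged
  event 2 (t=7: DEL y): z unchanged
  event 3 (t=9: SET x = -3): z unchanged
  event 4 (t=17: DEL z): z (absent) -> (absent)
  event 5 (t=21: DEC z by 6): z (absent) -> -6
  event 6 (t=28: DEC y by 11): z unchanged
  event 7 (t=32: INC x by 11): z unchanged
  event 8 (t=37: SET x = 33): z unchanged
  event 9 (t=39: DEL z): z -6 -> (absent)
  event 10 (t=48: DEL y): z unchanged
  event 11 (t=49: SET z = 31): z (absent) -> 31
  event 12 (t=59: SET z = 33): z 31 -> 33
Final: z = 33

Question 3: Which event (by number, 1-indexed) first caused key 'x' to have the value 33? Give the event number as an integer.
Answer: 8

Derivation:
Looking for first event where x becomes 33:
  event 3: x = -3
  event 4: x = -3
  event 5: x = -3
  event 6: x = -3
  event 7: x = 8
  event 8: x 8 -> 33  <-- first match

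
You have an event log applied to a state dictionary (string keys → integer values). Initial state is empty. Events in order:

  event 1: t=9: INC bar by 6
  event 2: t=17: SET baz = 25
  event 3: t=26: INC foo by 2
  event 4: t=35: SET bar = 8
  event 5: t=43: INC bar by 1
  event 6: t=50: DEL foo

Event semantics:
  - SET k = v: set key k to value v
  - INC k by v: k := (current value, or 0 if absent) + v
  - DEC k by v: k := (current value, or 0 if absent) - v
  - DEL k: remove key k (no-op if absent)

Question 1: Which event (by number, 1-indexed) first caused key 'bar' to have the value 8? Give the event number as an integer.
Answer: 4

Derivation:
Looking for first event where bar becomes 8:
  event 1: bar = 6
  event 2: bar = 6
  event 3: bar = 6
  event 4: bar 6 -> 8  <-- first match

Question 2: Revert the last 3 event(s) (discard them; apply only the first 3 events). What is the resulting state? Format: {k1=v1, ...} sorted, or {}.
Keep first 3 events (discard last 3):
  after event 1 (t=9: INC bar by 6): {bar=6}
  after event 2 (t=17: SET baz = 25): {bar=6, baz=25}
  after event 3 (t=26: INC foo by 2): {bar=6, baz=25, foo=2}

Answer: {bar=6, baz=25, foo=2}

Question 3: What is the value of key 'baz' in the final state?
Answer: 25

Derivation:
Track key 'baz' through all 6 events:
  event 1 (t=9: INC bar by 6): baz unchanged
  event 2 (t=17: SET baz = 25): baz (absent) -> 25
  event 3 (t=26: INC foo by 2): baz unchanged
  event 4 (t=35: SET bar = 8): baz unchanged
  event 5 (t=43: INC bar by 1): baz unchanged
  event 6 (t=50: DEL foo): baz unchanged
Final: baz = 25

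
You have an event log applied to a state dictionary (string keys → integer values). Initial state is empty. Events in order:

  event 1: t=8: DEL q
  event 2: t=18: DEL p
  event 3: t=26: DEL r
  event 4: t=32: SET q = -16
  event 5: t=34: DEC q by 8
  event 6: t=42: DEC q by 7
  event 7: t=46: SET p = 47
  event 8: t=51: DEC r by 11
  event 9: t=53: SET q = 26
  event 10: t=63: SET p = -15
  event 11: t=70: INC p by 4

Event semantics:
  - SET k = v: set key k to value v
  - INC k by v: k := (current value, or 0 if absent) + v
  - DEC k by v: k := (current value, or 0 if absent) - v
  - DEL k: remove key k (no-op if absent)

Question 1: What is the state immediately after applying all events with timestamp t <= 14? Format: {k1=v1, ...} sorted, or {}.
Apply events with t <= 14 (1 events):
  after event 1 (t=8: DEL q): {}

Answer: {}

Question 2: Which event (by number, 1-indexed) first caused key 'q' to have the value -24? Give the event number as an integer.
Looking for first event where q becomes -24:
  event 4: q = -16
  event 5: q -16 -> -24  <-- first match

Answer: 5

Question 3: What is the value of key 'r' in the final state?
Answer: -11

Derivation:
Track key 'r' through all 11 events:
  event 1 (t=8: DEL q): r unchanged
  event 2 (t=18: DEL p): r unchanged
  event 3 (t=26: DEL r): r (absent) -> (absent)
  event 4 (t=32: SET q = -16): r unchanged
  event 5 (t=34: DEC q by 8): r unchanged
  event 6 (t=42: DEC q by 7): r unchanged
  event 7 (t=46: SET p = 47): r unchanged
  event 8 (t=51: DEC r by 11): r (absent) -> -11
  event 9 (t=53: SET q = 26): r unchanged
  event 10 (t=63: SET p = -15): r unchanged
  event 11 (t=70: INC p by 4): r unchanged
Final: r = -11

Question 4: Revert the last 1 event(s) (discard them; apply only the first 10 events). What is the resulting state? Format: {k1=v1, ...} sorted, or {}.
Answer: {p=-15, q=26, r=-11}

Derivation:
Keep first 10 events (discard last 1):
  after event 1 (t=8: DEL q): {}
  after event 2 (t=18: DEL p): {}
  after event 3 (t=26: DEL r): {}
  after event 4 (t=32: SET q = -16): {q=-16}
  after event 5 (t=34: DEC q by 8): {q=-24}
  after event 6 (t=42: DEC q by 7): {q=-31}
  after event 7 (t=46: SET p = 47): {p=47, q=-31}
  after event 8 (t=51: DEC r by 11): {p=47, q=-31, r=-11}
  after event 9 (t=53: SET q = 26): {p=47, q=26, r=-11}
  after event 10 (t=63: SET p = -15): {p=-15, q=26, r=-11}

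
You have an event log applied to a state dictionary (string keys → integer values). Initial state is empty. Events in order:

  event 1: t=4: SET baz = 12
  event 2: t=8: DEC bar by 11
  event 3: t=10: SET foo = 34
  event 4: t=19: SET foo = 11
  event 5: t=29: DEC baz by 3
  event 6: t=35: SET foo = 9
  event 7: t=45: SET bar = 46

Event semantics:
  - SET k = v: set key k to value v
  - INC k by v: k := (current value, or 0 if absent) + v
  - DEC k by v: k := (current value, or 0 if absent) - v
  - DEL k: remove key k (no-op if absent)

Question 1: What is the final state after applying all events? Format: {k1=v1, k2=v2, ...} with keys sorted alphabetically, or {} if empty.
  after event 1 (t=4: SET baz = 12): {baz=12}
  after event 2 (t=8: DEC bar by 11): {bar=-11, baz=12}
  after event 3 (t=10: SET foo = 34): {bar=-11, baz=12, foo=34}
  after event 4 (t=19: SET foo = 11): {bar=-11, baz=12, foo=11}
  after event 5 (t=29: DEC baz by 3): {bar=-11, baz=9, foo=11}
  after event 6 (t=35: SET foo = 9): {bar=-11, baz=9, foo=9}
  after event 7 (t=45: SET bar = 46): {bar=46, baz=9, foo=9}

Answer: {bar=46, baz=9, foo=9}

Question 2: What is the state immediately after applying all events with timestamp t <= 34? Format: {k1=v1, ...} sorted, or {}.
Answer: {bar=-11, baz=9, foo=11}

Derivation:
Apply events with t <= 34 (5 events):
  after event 1 (t=4: SET baz = 12): {baz=12}
  after event 2 (t=8: DEC bar by 11): {bar=-11, baz=12}
  after event 3 (t=10: SET foo = 34): {bar=-11, baz=12, foo=34}
  after event 4 (t=19: SET foo = 11): {bar=-11, baz=12, foo=11}
  after event 5 (t=29: DEC baz by 3): {bar=-11, baz=9, foo=11}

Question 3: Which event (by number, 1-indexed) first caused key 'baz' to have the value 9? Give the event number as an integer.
Answer: 5

Derivation:
Looking for first event where baz becomes 9:
  event 1: baz = 12
  event 2: baz = 12
  event 3: baz = 12
  event 4: baz = 12
  event 5: baz 12 -> 9  <-- first match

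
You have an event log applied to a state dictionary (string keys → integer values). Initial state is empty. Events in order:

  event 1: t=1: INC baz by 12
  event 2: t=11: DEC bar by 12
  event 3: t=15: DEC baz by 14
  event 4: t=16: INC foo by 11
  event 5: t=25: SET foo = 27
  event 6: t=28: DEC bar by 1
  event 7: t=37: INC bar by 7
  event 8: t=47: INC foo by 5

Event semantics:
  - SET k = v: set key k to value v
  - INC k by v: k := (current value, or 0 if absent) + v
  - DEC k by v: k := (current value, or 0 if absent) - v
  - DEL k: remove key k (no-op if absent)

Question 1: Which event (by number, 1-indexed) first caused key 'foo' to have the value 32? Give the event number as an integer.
Looking for first event where foo becomes 32:
  event 4: foo = 11
  event 5: foo = 27
  event 6: foo = 27
  event 7: foo = 27
  event 8: foo 27 -> 32  <-- first match

Answer: 8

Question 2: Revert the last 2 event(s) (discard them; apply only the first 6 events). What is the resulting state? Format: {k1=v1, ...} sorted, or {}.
Keep first 6 events (discard last 2):
  after event 1 (t=1: INC baz by 12): {baz=12}
  after event 2 (t=11: DEC bar by 12): {bar=-12, baz=12}
  after event 3 (t=15: DEC baz by 14): {bar=-12, baz=-2}
  after event 4 (t=16: INC foo by 11): {bar=-12, baz=-2, foo=11}
  after event 5 (t=25: SET foo = 27): {bar=-12, baz=-2, foo=27}
  after event 6 (t=28: DEC bar by 1): {bar=-13, baz=-2, foo=27}

Answer: {bar=-13, baz=-2, foo=27}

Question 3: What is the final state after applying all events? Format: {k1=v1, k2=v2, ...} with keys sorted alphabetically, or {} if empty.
Answer: {bar=-6, baz=-2, foo=32}

Derivation:
  after event 1 (t=1: INC baz by 12): {baz=12}
  after event 2 (t=11: DEC bar by 12): {bar=-12, baz=12}
  after event 3 (t=15: DEC baz by 14): {bar=-12, baz=-2}
  after event 4 (t=16: INC foo by 11): {bar=-12, baz=-2, foo=11}
  after event 5 (t=25: SET foo = 27): {bar=-12, baz=-2, foo=27}
  after event 6 (t=28: DEC bar by 1): {bar=-13, baz=-2, foo=27}
  after event 7 (t=37: INC bar by 7): {bar=-6, baz=-2, foo=27}
  after event 8 (t=47: INC foo by 5): {bar=-6, baz=-2, foo=32}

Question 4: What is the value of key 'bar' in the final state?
Answer: -6

Derivation:
Track key 'bar' through all 8 events:
  event 1 (t=1: INC baz by 12): bar unchanged
  event 2 (t=11: DEC bar by 12): bar (absent) -> -12
  event 3 (t=15: DEC baz by 14): bar unchanged
  event 4 (t=16: INC foo by 11): bar unchanged
  event 5 (t=25: SET foo = 27): bar unchanged
  event 6 (t=28: DEC bar by 1): bar -12 -> -13
  event 7 (t=37: INC bar by 7): bar -13 -> -6
  event 8 (t=47: INC foo by 5): bar unchanged
Final: bar = -6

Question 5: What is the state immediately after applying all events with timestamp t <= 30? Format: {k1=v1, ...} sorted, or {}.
Apply events with t <= 30 (6 events):
  after event 1 (t=1: INC baz by 12): {baz=12}
  after event 2 (t=11: DEC bar by 12): {bar=-12, baz=12}
  after event 3 (t=15: DEC baz by 14): {bar=-12, baz=-2}
  after event 4 (t=16: INC foo by 11): {bar=-12, baz=-2, foo=11}
  after event 5 (t=25: SET foo = 27): {bar=-12, baz=-2, foo=27}
  after event 6 (t=28: DEC bar by 1): {bar=-13, baz=-2, foo=27}

Answer: {bar=-13, baz=-2, foo=27}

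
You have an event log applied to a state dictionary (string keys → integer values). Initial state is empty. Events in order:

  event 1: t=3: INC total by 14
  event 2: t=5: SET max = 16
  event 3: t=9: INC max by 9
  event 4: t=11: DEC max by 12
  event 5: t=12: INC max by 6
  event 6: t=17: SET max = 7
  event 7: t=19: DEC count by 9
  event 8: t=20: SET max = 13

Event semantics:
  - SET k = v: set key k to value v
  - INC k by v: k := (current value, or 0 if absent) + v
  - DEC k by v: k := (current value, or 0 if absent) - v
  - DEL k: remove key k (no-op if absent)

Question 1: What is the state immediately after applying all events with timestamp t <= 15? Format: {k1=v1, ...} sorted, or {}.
Apply events with t <= 15 (5 events):
  after event 1 (t=3: INC total by 14): {total=14}
  after event 2 (t=5: SET max = 16): {max=16, total=14}
  after event 3 (t=9: INC max by 9): {max=25, total=14}
  after event 4 (t=11: DEC max by 12): {max=13, total=14}
  after event 5 (t=12: INC max by 6): {max=19, total=14}

Answer: {max=19, total=14}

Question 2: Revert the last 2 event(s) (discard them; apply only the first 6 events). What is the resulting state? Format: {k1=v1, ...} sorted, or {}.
Answer: {max=7, total=14}

Derivation:
Keep first 6 events (discard last 2):
  after event 1 (t=3: INC total by 14): {total=14}
  after event 2 (t=5: SET max = 16): {max=16, total=14}
  after event 3 (t=9: INC max by 9): {max=25, total=14}
  after event 4 (t=11: DEC max by 12): {max=13, total=14}
  after event 5 (t=12: INC max by 6): {max=19, total=14}
  after event 6 (t=17: SET max = 7): {max=7, total=14}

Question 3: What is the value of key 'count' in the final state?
Answer: -9

Derivation:
Track key 'count' through all 8 events:
  event 1 (t=3: INC total by 14): count unchanged
  event 2 (t=5: SET max = 16): count unchanged
  event 3 (t=9: INC max by 9): count unchanged
  event 4 (t=11: DEC max by 12): count unchanged
  event 5 (t=12: INC max by 6): count unchanged
  event 6 (t=17: SET max = 7): count unchanged
  event 7 (t=19: DEC count by 9): count (absent) -> -9
  event 8 (t=20: SET max = 13): count unchanged
Final: count = -9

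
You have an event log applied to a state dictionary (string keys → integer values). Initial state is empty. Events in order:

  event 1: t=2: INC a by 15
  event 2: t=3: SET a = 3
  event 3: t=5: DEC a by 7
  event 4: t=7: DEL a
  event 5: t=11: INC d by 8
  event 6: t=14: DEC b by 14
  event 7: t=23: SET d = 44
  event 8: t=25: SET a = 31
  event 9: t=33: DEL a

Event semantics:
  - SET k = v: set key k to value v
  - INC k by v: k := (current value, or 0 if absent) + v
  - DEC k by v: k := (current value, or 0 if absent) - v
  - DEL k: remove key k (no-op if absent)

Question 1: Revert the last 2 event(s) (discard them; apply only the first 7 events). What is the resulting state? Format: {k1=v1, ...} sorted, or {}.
Answer: {b=-14, d=44}

Derivation:
Keep first 7 events (discard last 2):
  after event 1 (t=2: INC a by 15): {a=15}
  after event 2 (t=3: SET a = 3): {a=3}
  after event 3 (t=5: DEC a by 7): {a=-4}
  after event 4 (t=7: DEL a): {}
  after event 5 (t=11: INC d by 8): {d=8}
  after event 6 (t=14: DEC b by 14): {b=-14, d=8}
  after event 7 (t=23: SET d = 44): {b=-14, d=44}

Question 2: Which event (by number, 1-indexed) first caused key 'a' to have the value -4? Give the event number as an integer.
Answer: 3

Derivation:
Looking for first event where a becomes -4:
  event 1: a = 15
  event 2: a = 3
  event 3: a 3 -> -4  <-- first match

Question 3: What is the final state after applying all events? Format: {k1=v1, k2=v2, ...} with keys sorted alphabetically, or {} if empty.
Answer: {b=-14, d=44}

Derivation:
  after event 1 (t=2: INC a by 15): {a=15}
  after event 2 (t=3: SET a = 3): {a=3}
  after event 3 (t=5: DEC a by 7): {a=-4}
  after event 4 (t=7: DEL a): {}
  after event 5 (t=11: INC d by 8): {d=8}
  after event 6 (t=14: DEC b by 14): {b=-14, d=8}
  after event 7 (t=23: SET d = 44): {b=-14, d=44}
  after event 8 (t=25: SET a = 31): {a=31, b=-14, d=44}
  after event 9 (t=33: DEL a): {b=-14, d=44}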